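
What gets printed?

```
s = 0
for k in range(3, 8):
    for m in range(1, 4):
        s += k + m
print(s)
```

105

k=3,m=1: s = 0+4 = 4
k=3,m=2: s = 4+5 = 9
k=3,m=3: s = 9+6 = 15
k=4,m=1: s = 15+5 = 20
k=4,m=2: s = 20+6 = 26
k=4,m=3: s = 26+7 = 33
k=5,m=1: s = 33+6 = 39
k=5,m=2: s = 39+7 = 46
k=5,m=3: s = 46+8 = 54
k=6,m=1: s = 54+7 = 61
k=6,m=2: s = 61+8 = 69
k=6,m=3: s = 69+9 = 78
k=7,m=1: s = 78+8 = 86
k=7,m=2: s = 86+9 = 95
k=7,m=3: s = 95+10 = 105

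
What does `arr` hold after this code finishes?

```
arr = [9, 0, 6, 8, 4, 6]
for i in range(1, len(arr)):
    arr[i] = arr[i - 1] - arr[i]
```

i=1: arr[1] = 9-0 = 9 → [9, 9, 6, 8, 4, 6]
i=2: arr[2] = 9-6 = 3 → [9, 9, 3, 8, 4, 6]
i=3: arr[3] = 3-8 = -5 → [9, 9, 3, -5, 4, 6]
i=4: arr[4] = (-5)-4 = -9 → [9, 9, 3, -5, -9, 6]
i=5: arr[5] = (-9)-6 = -15 → [9, 9, 3, -5, -9, -15]

[9, 9, 3, -5, -9, -15]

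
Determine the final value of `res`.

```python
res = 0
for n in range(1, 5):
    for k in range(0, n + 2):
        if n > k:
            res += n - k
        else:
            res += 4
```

n=1,k=0: 1>0, res = 0+1 = 1
n=1,k=1: not 1>1, res = 1+4 = 5
n=1,k=2: not 1>2, res = 5+4 = 9
n=2,k=0: 2>0, res = 9+2 = 11
n=2,k=1: 2>1, res = 11+1 = 12
n=2,k=2: not 2>2, res = 12+4 = 16
n=2,k=3: not 2>3, res = 16+4 = 20
n=3,k=0: 3>0, res = 20+3 = 23
n=3,k=1: 3>1, res = 23+2 = 25
n=3,k=2: 3>2, res = 25+1 = 26
n=3,k=3: not 3>3, res = 26+4 = 30
n=3,k=4: not 3>4, res = 30+4 = 34
n=4,k=0: 4>0, res = 34+4 = 38
n=4,k=1: 4>1, res = 38+3 = 41
n=4,k=2: 4>2, res = 41+2 = 43
n=4,k=3: 4>3, res = 43+1 = 44
n=4,k=4: not 4>4, res = 44+4 = 48
n=4,k=5: not 4>5, res = 48+4 = 52

52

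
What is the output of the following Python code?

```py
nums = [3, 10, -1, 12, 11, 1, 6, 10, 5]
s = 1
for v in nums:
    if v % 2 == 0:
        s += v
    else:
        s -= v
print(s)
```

20

v=3: not even, s = 1-3 = -2
v=10: even, s = (-2)+10 = 8
v=-1: not even, s = 8-(-1) = 9
v=12: even, s = 9+12 = 21
v=11: not even, s = 21-11 = 10
v=1: not even, s = 10-1 = 9
v=6: even, s = 9+6 = 15
v=10: even, s = 15+10 = 25
v=5: not even, s = 25-5 = 20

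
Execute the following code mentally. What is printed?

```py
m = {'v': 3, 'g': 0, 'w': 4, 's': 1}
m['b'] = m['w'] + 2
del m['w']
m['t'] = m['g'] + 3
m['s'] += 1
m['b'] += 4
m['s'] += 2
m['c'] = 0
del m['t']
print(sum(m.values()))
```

17

m['b'] = m['w']+2 = 6 → {'v': 3, 'g': 0, 'w': 4, 's': 1, 'b': 6}
del 'w' → {'v': 3, 'g': 0, 's': 1, 'b': 6}
m['t'] = m['g']+3 = 3 → {'v': 3, 'g': 0, 's': 1, 'b': 6, 't': 3}
m['s'] = 1+1 = 2 → {'v': 3, 'g': 0, 's': 2, 'b': 6, 't': 3}
m['b'] = 6+4 = 10 → {'v': 3, 'g': 0, 's': 2, 'b': 10, 't': 3}
m['s'] = 2+2 = 4 → {'v': 3, 'g': 0, 's': 4, 'b': 10, 't': 3}
m['c'] = 0 → {'v': 3, 'g': 0, 's': 4, 'b': 10, 't': 3, 'c': 0}
del 't' → {'v': 3, 'g': 0, 's': 4, 'b': 10, 'c': 0}
sum of values = 17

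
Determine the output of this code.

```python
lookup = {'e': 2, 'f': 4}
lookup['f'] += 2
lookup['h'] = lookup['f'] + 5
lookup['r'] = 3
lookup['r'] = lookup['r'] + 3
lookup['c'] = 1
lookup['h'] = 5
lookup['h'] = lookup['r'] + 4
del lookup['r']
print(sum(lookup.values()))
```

lookup['f'] = 4+2 = 6 → {'e': 2, 'f': 6}
lookup['h'] = lookup['f']+5 = 11 → {'e': 2, 'f': 6, 'h': 11}
lookup['r'] = 3 → {'e': 2, 'f': 6, 'h': 11, 'r': 3}
lookup['r'] = lookup['r']+3 = 6 → {'e': 2, 'f': 6, 'h': 11, 'r': 6}
lookup['c'] = 1 → {'e': 2, 'f': 6, 'h': 11, 'r': 6, 'c': 1}
lookup['h'] = 5 → {'e': 2, 'f': 6, 'h': 5, 'r': 6, 'c': 1}
lookup['h'] = lookup['r']+4 = 10 → {'e': 2, 'f': 6, 'h': 10, 'r': 6, 'c': 1}
del 'r' → {'e': 2, 'f': 6, 'h': 10, 'c': 1}
sum of values = 19

19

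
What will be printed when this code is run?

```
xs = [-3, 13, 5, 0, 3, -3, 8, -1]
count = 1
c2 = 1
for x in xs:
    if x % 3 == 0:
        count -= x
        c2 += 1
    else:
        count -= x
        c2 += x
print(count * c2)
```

x=-3: %3==0, count = 1-(-3) = 4; c2=2
x=13: not %3==0, count = 4-13 = -9; c2=15
x=5: not %3==0, count = (-9)-5 = -14; c2=20
x=0: %3==0, count = (-14)-0 = -14; c2=21
x=3: %3==0, count = (-14)-3 = -17; c2=22
x=-3: %3==0, count = (-17)-(-3) = -14; c2=23
x=8: not %3==0, count = (-14)-8 = -22; c2=31
x=-1: not %3==0, count = (-22)-(-1) = -21; c2=30
count*c2 = (-21)*30 = -630

-630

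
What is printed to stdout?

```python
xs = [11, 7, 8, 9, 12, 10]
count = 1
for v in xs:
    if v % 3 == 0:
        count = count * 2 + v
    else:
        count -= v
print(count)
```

v=11: not %3==0, count = 1-11 = -10
v=7: not %3==0, count = (-10)-7 = -17
v=8: not %3==0, count = (-17)-8 = -25
v=9: %3==0, count = (-25)*2+9 = -41
v=12: %3==0, count = (-41)*2+12 = -70
v=10: not %3==0, count = (-70)-10 = -80

-80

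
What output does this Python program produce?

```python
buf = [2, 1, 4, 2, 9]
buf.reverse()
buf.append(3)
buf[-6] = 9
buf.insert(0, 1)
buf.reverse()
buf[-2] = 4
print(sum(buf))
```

reverse → [9, 2, 4, 1, 2]
append 3 → [9, 2, 4, 1, 2, 3]
buf[-6] = 9 → [9, 2, 4, 1, 2, 3]
insert 1 at 0 → [1, 9, 2, 4, 1, 2, 3]
reverse → [3, 2, 1, 4, 2, 9, 1]
buf[-2] = 4 → [3, 2, 1, 4, 2, 4, 1]
sum = 17

17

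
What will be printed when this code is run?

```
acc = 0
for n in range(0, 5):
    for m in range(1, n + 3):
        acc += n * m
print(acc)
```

n=0,m=1: acc = 0+0 = 0
n=0,m=2: acc = 0+0 = 0
n=1,m=1: acc = 0+1 = 1
n=1,m=2: acc = 1+2 = 3
n=1,m=3: acc = 3+3 = 6
n=2,m=1: acc = 6+2 = 8
n=2,m=2: acc = 8+4 = 12
n=2,m=3: acc = 12+6 = 18
n=2,m=4: acc = 18+8 = 26
n=3,m=1: acc = 26+3 = 29
n=3,m=2: acc = 29+6 = 35
n=3,m=3: acc = 35+9 = 44
n=3,m=4: acc = 44+12 = 56
n=3,m=5: acc = 56+15 = 71
n=4,m=1: acc = 71+4 = 75
n=4,m=2: acc = 75+8 = 83
n=4,m=3: acc = 83+12 = 95
n=4,m=4: acc = 95+16 = 111
n=4,m=5: acc = 111+20 = 131
n=4,m=6: acc = 131+24 = 155

155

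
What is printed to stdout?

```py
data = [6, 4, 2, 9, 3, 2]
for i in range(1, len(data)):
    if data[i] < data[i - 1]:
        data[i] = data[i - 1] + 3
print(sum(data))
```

i=1: 4<6, data[1] = 6+3 = 9 → [6, 9, 2, 9, 3, 2]
i=2: 2<9, data[2] = 9+3 = 12 → [6, 9, 12, 9, 3, 2]
i=3: 9<12, data[3] = 12+3 = 15 → [6, 9, 12, 15, 3, 2]
i=4: 3<15, data[4] = 15+3 = 18 → [6, 9, 12, 15, 18, 2]
i=5: 2<18, data[5] = 18+3 = 21 → [6, 9, 12, 15, 18, 21]
sum = 81

81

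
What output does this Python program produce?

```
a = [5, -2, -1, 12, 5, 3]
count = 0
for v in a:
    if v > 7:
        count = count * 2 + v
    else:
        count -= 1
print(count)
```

4

v=5: not >7, count = 0-1 = -1
v=-2: not >7, count = (-1)-1 = -2
v=-1: not >7, count = (-2)-1 = -3
v=12: >7, count = (-3)*2+12 = 6
v=5: not >7, count = 6-1 = 5
v=3: not >7, count = 5-1 = 4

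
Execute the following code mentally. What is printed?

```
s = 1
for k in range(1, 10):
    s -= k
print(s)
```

-44

k=1: s = 1-1 = 0
k=2: s = 0-2 = -2
k=3: s = (-2)-3 = -5
k=4: s = (-5)-4 = -9
k=5: s = (-9)-5 = -14
k=6: s = (-14)-6 = -20
k=7: s = (-20)-7 = -27
k=8: s = (-27)-8 = -35
k=9: s = (-35)-9 = -44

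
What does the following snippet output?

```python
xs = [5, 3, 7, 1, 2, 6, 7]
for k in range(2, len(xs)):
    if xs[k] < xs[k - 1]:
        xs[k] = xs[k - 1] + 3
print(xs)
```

k=2: 7>=3, unchanged → [5, 3, 7, 1, 2, 6, 7]
k=3: 1<7, xs[3] = 7+3 = 10 → [5, 3, 7, 10, 2, 6, 7]
k=4: 2<10, xs[4] = 10+3 = 13 → [5, 3, 7, 10, 13, 6, 7]
k=5: 6<13, xs[5] = 13+3 = 16 → [5, 3, 7, 10, 13, 16, 7]
k=6: 7<16, xs[6] = 16+3 = 19 → [5, 3, 7, 10, 13, 16, 19]

[5, 3, 7, 10, 13, 16, 19]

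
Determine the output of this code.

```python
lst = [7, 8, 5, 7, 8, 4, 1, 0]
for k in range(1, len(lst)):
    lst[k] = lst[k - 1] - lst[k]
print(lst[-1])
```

k=1: lst[1] = 7-8 = -1 → [7, -1, 5, 7, 8, 4, 1, 0]
k=2: lst[2] = (-1)-5 = -6 → [7, -1, -6, 7, 8, 4, 1, 0]
k=3: lst[3] = (-6)-7 = -13 → [7, -1, -6, -13, 8, 4, 1, 0]
k=4: lst[4] = (-13)-8 = -21 → [7, -1, -6, -13, -21, 4, 1, 0]
k=5: lst[5] = (-21)-4 = -25 → [7, -1, -6, -13, -21, -25, 1, 0]
k=6: lst[6] = (-25)-1 = -26 → [7, -1, -6, -13, -21, -25, -26, 0]
k=7: lst[7] = (-26)-0 = -26 → [7, -1, -6, -13, -21, -25, -26, -26]

-26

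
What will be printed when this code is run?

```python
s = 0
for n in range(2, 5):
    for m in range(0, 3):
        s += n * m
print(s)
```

n=2,m=0: s = 0+0 = 0
n=2,m=1: s = 0+2 = 2
n=2,m=2: s = 2+4 = 6
n=3,m=0: s = 6+0 = 6
n=3,m=1: s = 6+3 = 9
n=3,m=2: s = 9+6 = 15
n=4,m=0: s = 15+0 = 15
n=4,m=1: s = 15+4 = 19
n=4,m=2: s = 19+8 = 27

27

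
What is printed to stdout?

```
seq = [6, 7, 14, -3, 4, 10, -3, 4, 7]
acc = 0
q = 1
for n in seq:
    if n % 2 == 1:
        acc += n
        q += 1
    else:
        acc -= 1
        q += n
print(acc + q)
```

46

n=6: not odd, acc = 0-1 = -1; q=7
n=7: odd, acc = (-1)+7 = 6; q=8
n=14: not odd, acc = 6-1 = 5; q=22
n=-3: odd, acc = 5+(-3) = 2; q=23
n=4: not odd, acc = 2-1 = 1; q=27
n=10: not odd, acc = 1-1 = 0; q=37
n=-3: odd, acc = 0+(-3) = -3; q=38
n=4: not odd, acc = (-3)-1 = -4; q=42
n=7: odd, acc = (-4)+7 = 3; q=43
acc+q = 3+43 = 46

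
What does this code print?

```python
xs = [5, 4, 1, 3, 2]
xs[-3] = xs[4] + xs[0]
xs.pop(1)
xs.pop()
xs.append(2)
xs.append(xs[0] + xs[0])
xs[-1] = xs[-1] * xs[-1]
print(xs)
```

xs[-3] = xs[4]+xs[0] = 2+5 = 7 → [5, 4, 7, 3, 2]
pop(1) removes 4 → [5, 7, 3, 2]
pop() removes 2 → [5, 7, 3]
append 2 → [5, 7, 3, 2]
append xs[0]+xs[0] = 5+5 = 10 → [5, 7, 3, 2, 10]
xs[-1] = xs[-1]*xs[-1] = 10*10 = 100 → [5, 7, 3, 2, 100]

[5, 7, 3, 2, 100]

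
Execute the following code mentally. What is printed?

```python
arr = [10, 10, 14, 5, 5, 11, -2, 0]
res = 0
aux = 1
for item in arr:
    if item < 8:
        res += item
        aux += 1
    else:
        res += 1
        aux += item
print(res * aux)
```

600

item=10: not <8, res = 0+1 = 1; aux=11
item=10: not <8, res = 1+1 = 2; aux=21
item=14: not <8, res = 2+1 = 3; aux=35
item=5: <8, res = 3+5 = 8; aux=36
item=5: <8, res = 8+5 = 13; aux=37
item=11: not <8, res = 13+1 = 14; aux=48
item=-2: <8, res = 14+(-2) = 12; aux=49
item=0: <8, res = 12+0 = 12; aux=50
res*aux = 12*50 = 600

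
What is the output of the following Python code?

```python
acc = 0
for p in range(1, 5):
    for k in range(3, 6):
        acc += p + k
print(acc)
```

78

p=1,k=3: acc = 0+4 = 4
p=1,k=4: acc = 4+5 = 9
p=1,k=5: acc = 9+6 = 15
p=2,k=3: acc = 15+5 = 20
p=2,k=4: acc = 20+6 = 26
p=2,k=5: acc = 26+7 = 33
p=3,k=3: acc = 33+6 = 39
p=3,k=4: acc = 39+7 = 46
p=3,k=5: acc = 46+8 = 54
p=4,k=3: acc = 54+7 = 61
p=4,k=4: acc = 61+8 = 69
p=4,k=5: acc = 69+9 = 78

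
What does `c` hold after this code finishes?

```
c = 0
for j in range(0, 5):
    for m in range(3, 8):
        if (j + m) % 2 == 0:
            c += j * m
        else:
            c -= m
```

j=0,m=3: odd sum, c = 0-3 = -3
j=0,m=4: even sum, c = (-3)+0 = -3
j=0,m=5: odd sum, c = (-3)-5 = -8
j=0,m=6: even sum, c = (-8)+0 = -8
j=0,m=7: odd sum, c = (-8)-7 = -15
j=1,m=3: even sum, c = (-15)+3 = -12
j=1,m=4: odd sum, c = (-12)-4 = -16
j=1,m=5: even sum, c = (-16)+5 = -11
j=1,m=6: odd sum, c = (-11)-6 = -17
j=1,m=7: even sum, c = (-17)+7 = -10
j=2,m=3: odd sum, c = (-10)-3 = -13
j=2,m=4: even sum, c = (-13)+8 = -5
j=2,m=5: odd sum, c = (-5)-5 = -10
j=2,m=6: even sum, c = (-10)+12 = 2
j=2,m=7: odd sum, c = 2-7 = -5
j=3,m=3: even sum, c = (-5)+9 = 4
j=3,m=4: odd sum, c = 4-4 = 0
j=3,m=5: even sum, c = 0+15 = 15
j=3,m=6: odd sum, c = 15-6 = 9
j=3,m=7: even sum, c = 9+21 = 30
j=4,m=3: odd sum, c = 30-3 = 27
j=4,m=4: even sum, c = 27+16 = 43
j=4,m=5: odd sum, c = 43-5 = 38
j=4,m=6: even sum, c = 38+24 = 62
j=4,m=7: odd sum, c = 62-7 = 55

55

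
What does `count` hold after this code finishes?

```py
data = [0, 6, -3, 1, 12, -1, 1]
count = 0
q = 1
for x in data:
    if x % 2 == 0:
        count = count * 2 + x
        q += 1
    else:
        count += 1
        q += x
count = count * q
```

60

x=0: even, count = 0*2+0 = 0; q=2
x=6: even, count = 0*2+6 = 6; q=3
x=-3: not even, count = 6+1 = 7; q=0
x=1: not even, count = 7+1 = 8; q=1
x=12: even, count = 8*2+12 = 28; q=2
x=-1: not even, count = 28+1 = 29; q=1
x=1: not even, count = 29+1 = 30; q=2
count*q = 30*2 = 60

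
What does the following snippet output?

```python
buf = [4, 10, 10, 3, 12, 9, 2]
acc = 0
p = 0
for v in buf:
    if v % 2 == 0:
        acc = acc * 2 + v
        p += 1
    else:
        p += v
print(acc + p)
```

v=4: even, acc = 0*2+4 = 4; p=1
v=10: even, acc = 4*2+10 = 18; p=2
v=10: even, acc = 18*2+10 = 46; p=3
v=3: not even; p=6
v=12: even, acc = 46*2+12 = 104; p=7
v=9: not even; p=16
v=2: even, acc = 104*2+2 = 210; p=17
acc+p = 210+17 = 227

227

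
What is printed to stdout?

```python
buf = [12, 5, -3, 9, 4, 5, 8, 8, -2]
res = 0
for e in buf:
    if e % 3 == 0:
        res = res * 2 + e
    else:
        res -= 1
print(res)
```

e=12: %3==0, res = 0*2+12 = 12
e=5: not %3==0, res = 12-1 = 11
e=-3: %3==0, res = 11*2+(-3) = 19
e=9: %3==0, res = 19*2+9 = 47
e=4: not %3==0, res = 47-1 = 46
e=5: not %3==0, res = 46-1 = 45
e=8: not %3==0, res = 45-1 = 44
e=8: not %3==0, res = 44-1 = 43
e=-2: not %3==0, res = 43-1 = 42

42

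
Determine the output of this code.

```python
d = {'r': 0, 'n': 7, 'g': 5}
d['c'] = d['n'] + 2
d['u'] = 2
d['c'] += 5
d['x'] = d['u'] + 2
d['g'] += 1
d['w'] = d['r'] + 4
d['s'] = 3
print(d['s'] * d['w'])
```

12

d['c'] = d['n']+2 = 9 → {'r': 0, 'n': 7, 'g': 5, 'c': 9}
d['u'] = 2 → {'r': 0, 'n': 7, 'g': 5, 'c': 9, 'u': 2}
d['c'] = 9+5 = 14 → {'r': 0, 'n': 7, 'g': 5, 'c': 14, 'u': 2}
d['x'] = d['u']+2 = 4 → {'r': 0, 'n': 7, 'g': 5, 'c': 14, 'u': 2, 'x': 4}
d['g'] = 5+1 = 6 → {'r': 0, 'n': 7, 'g': 6, 'c': 14, 'u': 2, 'x': 4}
d['w'] = d['r']+4 = 4 → {'r': 0, 'n': 7, 'g': 6, 'c': 14, 'u': 2, 'x': 4, 'w': 4}
d['s'] = 3 → {'r': 0, 'n': 7, 'g': 6, 'c': 14, 'u': 2, 'x': 4, 'w': 4, 's': 3}
d['s']*d['w'] = 3*4 = 12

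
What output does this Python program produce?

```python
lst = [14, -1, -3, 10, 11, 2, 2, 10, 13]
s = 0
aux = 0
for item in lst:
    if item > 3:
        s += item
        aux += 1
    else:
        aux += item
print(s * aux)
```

290

item=14: >3, s = 0+14 = 14; aux=1
item=-1: not >3; aux=0
item=-3: not >3; aux=-3
item=10: >3, s = 14+10 = 24; aux=-2
item=11: >3, s = 24+11 = 35; aux=-1
item=2: not >3; aux=1
item=2: not >3; aux=3
item=10: >3, s = 35+10 = 45; aux=4
item=13: >3, s = 45+13 = 58; aux=5
s*aux = 58*5 = 290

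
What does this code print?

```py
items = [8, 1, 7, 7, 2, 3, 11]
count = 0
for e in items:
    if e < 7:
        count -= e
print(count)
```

-6

e=8: not <7
e=1: <7, count = 0-1 = -1
e=7: not <7
e=7: not <7
e=2: <7, count = (-1)-2 = -3
e=3: <7, count = (-3)-3 = -6
e=11: not <7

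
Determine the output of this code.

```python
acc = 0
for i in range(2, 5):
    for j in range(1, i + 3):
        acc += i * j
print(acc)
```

i=2,j=1: acc = 0+2 = 2
i=2,j=2: acc = 2+4 = 6
i=2,j=3: acc = 6+6 = 12
i=2,j=4: acc = 12+8 = 20
i=3,j=1: acc = 20+3 = 23
i=3,j=2: acc = 23+6 = 29
i=3,j=3: acc = 29+9 = 38
i=3,j=4: acc = 38+12 = 50
i=3,j=5: acc = 50+15 = 65
i=4,j=1: acc = 65+4 = 69
i=4,j=2: acc = 69+8 = 77
i=4,j=3: acc = 77+12 = 89
i=4,j=4: acc = 89+16 = 105
i=4,j=5: acc = 105+20 = 125
i=4,j=6: acc = 125+24 = 149

149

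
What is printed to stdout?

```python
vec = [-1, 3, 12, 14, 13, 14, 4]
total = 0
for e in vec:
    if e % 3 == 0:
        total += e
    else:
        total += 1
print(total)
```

e=-1: not %3==0, total = 0+1 = 1
e=3: %3==0, total = 1+3 = 4
e=12: %3==0, total = 4+12 = 16
e=14: not %3==0, total = 16+1 = 17
e=13: not %3==0, total = 17+1 = 18
e=14: not %3==0, total = 18+1 = 19
e=4: not %3==0, total = 19+1 = 20

20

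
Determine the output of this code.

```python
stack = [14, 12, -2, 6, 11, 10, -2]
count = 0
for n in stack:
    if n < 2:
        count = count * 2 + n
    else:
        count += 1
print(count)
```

n=14: not <2, count = 0+1 = 1
n=12: not <2, count = 1+1 = 2
n=-2: <2, count = 2*2+(-2) = 2
n=6: not <2, count = 2+1 = 3
n=11: not <2, count = 3+1 = 4
n=10: not <2, count = 4+1 = 5
n=-2: <2, count = 5*2+(-2) = 8

8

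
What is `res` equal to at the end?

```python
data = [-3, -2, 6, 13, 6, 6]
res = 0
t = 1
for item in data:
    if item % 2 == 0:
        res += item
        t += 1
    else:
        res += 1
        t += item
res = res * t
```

item=-3: not even, res = 0+1 = 1; t=-2
item=-2: even, res = 1+(-2) = -1; t=-1
item=6: even, res = (-1)+6 = 5; t=0
item=13: not even, res = 5+1 = 6; t=13
item=6: even, res = 6+6 = 12; t=14
item=6: even, res = 12+6 = 18; t=15
res*t = 18*15 = 270

270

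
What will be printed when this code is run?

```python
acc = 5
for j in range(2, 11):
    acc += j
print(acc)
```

j=2: acc = 5+2 = 7
j=3: acc = 7+3 = 10
j=4: acc = 10+4 = 14
j=5: acc = 14+5 = 19
j=6: acc = 19+6 = 25
j=7: acc = 25+7 = 32
j=8: acc = 32+8 = 40
j=9: acc = 40+9 = 49
j=10: acc = 49+10 = 59

59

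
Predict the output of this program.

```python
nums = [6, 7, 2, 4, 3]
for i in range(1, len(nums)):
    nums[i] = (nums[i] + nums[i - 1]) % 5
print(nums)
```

[6, 3, 0, 4, 2]

i=1: nums[1] = (7+6)%5 = 3 → [6, 3, 2, 4, 3]
i=2: nums[2] = (2+3)%5 = 0 → [6, 3, 0, 4, 3]
i=3: nums[3] = (4+0)%5 = 4 → [6, 3, 0, 4, 3]
i=4: nums[4] = (3+4)%5 = 2 → [6, 3, 0, 4, 2]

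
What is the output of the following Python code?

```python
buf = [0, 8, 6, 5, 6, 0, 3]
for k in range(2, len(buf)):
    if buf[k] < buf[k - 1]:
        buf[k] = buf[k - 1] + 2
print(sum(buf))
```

78

k=2: 6<8, buf[2] = 8+2 = 10 → [0, 8, 10, 5, 6, 0, 3]
k=3: 5<10, buf[3] = 10+2 = 12 → [0, 8, 10, 12, 6, 0, 3]
k=4: 6<12, buf[4] = 12+2 = 14 → [0, 8, 10, 12, 14, 0, 3]
k=5: 0<14, buf[5] = 14+2 = 16 → [0, 8, 10, 12, 14, 16, 3]
k=6: 3<16, buf[6] = 16+2 = 18 → [0, 8, 10, 12, 14, 16, 18]
sum = 78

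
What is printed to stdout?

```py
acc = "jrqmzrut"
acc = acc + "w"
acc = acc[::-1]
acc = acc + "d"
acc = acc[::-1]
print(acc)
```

djrqmzrutw

+ 'w' → 'jrqmzrutw'
reverse → 'wturzmqrj'
+ 'd' → 'wturzmqrjd'
reverse → 'djrqmzrutw'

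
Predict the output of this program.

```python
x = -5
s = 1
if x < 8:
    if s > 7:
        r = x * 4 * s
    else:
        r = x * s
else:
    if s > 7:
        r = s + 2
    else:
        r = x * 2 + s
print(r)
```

x=-5, s=1
x < 8 is True; s > 7 is False
→ r = x * s = -5

-5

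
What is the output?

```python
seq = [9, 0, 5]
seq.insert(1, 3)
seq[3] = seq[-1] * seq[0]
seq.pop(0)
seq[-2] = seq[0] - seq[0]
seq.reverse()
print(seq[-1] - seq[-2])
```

insert 3 at 1 → [9, 3, 0, 5]
seq[3] = seq[-1]*seq[0] = 5*9 = 45 → [9, 3, 0, 45]
pop(0) removes 9 → [3, 0, 45]
seq[-2] = seq[0]-seq[0] = 3-3 = 0 → [3, 0, 45]
reverse → [45, 0, 3]
seq[-1]-seq[-2] = 3-0 = 3

3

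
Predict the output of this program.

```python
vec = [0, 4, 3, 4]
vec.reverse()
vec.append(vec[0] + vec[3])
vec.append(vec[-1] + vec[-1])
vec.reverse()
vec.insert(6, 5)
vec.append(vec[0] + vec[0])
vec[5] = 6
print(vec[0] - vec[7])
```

-8

reverse → [4, 3, 4, 0]
append vec[0]+vec[3] = 4+0 = 4 → [4, 3, 4, 0, 4]
append vec[-1]+vec[-1] = 4+4 = 8 → [4, 3, 4, 0, 4, 8]
reverse → [8, 4, 0, 4, 3, 4]
insert 5 at 6 → [8, 4, 0, 4, 3, 4, 5]
append vec[0]+vec[0] = 8+8 = 16 → [8, 4, 0, 4, 3, 4, 5, 16]
vec[5] = 6 → [8, 4, 0, 4, 3, 6, 5, 16]
vec[0]-vec[7] = 8-16 = -8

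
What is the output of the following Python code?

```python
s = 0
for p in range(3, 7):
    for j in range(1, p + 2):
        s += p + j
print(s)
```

p=3,j=1: s = 0+4 = 4
p=3,j=2: s = 4+5 = 9
p=3,j=3: s = 9+6 = 15
p=3,j=4: s = 15+7 = 22
p=4,j=1: s = 22+5 = 27
p=4,j=2: s = 27+6 = 33
p=4,j=3: s = 33+7 = 40
p=4,j=4: s = 40+8 = 48
p=4,j=5: s = 48+9 = 57
p=5,j=1: s = 57+6 = 63
p=5,j=2: s = 63+7 = 70
p=5,j=3: s = 70+8 = 78
p=5,j=4: s = 78+9 = 87
p=5,j=5: s = 87+10 = 97
p=5,j=6: s = 97+11 = 108
p=6,j=1: s = 108+7 = 115
p=6,j=2: s = 115+8 = 123
p=6,j=3: s = 123+9 = 132
p=6,j=4: s = 132+10 = 142
p=6,j=5: s = 142+11 = 153
p=6,j=6: s = 153+12 = 165
p=6,j=7: s = 165+13 = 178

178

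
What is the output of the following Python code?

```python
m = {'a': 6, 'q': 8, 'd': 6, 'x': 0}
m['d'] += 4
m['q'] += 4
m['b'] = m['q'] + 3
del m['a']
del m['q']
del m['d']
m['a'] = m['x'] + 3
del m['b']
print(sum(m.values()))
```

m['d'] = 6+4 = 10 → {'a': 6, 'q': 8, 'd': 10, 'x': 0}
m['q'] = 8+4 = 12 → {'a': 6, 'q': 12, 'd': 10, 'x': 0}
m['b'] = m['q']+3 = 15 → {'a': 6, 'q': 12, 'd': 10, 'x': 0, 'b': 15}
del 'a' → {'q': 12, 'd': 10, 'x': 0, 'b': 15}
del 'q' → {'d': 10, 'x': 0, 'b': 15}
del 'd' → {'x': 0, 'b': 15}
m['a'] = m['x']+3 = 3 → {'x': 0, 'b': 15, 'a': 3}
del 'b' → {'x': 0, 'a': 3}
sum of values = 3

3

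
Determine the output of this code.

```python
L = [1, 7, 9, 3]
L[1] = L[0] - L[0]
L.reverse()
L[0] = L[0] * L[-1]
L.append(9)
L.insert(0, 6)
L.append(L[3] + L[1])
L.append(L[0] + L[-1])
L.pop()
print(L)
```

[6, 3, 9, 0, 1, 9, 3]

L[1] = L[0]-L[0] = 1-1 = 0 → [1, 0, 9, 3]
reverse → [3, 9, 0, 1]
L[0] = L[0]*L[-1] = 3*1 = 3 → [3, 9, 0, 1]
append 9 → [3, 9, 0, 1, 9]
insert 6 at 0 → [6, 3, 9, 0, 1, 9]
append L[3]+L[1] = 0+3 = 3 → [6, 3, 9, 0, 1, 9, 3]
append L[0]+L[-1] = 6+3 = 9 → [6, 3, 9, 0, 1, 9, 3, 9]
pop() removes 9 → [6, 3, 9, 0, 1, 9, 3]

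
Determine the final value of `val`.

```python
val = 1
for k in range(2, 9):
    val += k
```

36

k=2: val = 1+2 = 3
k=3: val = 3+3 = 6
k=4: val = 6+4 = 10
k=5: val = 10+5 = 15
k=6: val = 15+6 = 21
k=7: val = 21+7 = 28
k=8: val = 28+8 = 36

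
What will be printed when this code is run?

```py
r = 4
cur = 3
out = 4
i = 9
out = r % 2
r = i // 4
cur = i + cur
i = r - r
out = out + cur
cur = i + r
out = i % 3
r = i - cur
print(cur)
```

out = 4%2 = 0
r = 9//4 = 2
cur = 9+3 = 12
i = 2-2 = 0
out = 0+12 = 12
cur = 0+2 = 2
out = 0%3 = 0
r = 0-2 = -2

2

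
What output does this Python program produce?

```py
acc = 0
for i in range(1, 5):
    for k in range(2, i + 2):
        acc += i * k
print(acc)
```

i=1,k=2: acc = 0+2 = 2
i=2,k=2: acc = 2+4 = 6
i=2,k=3: acc = 6+6 = 12
i=3,k=2: acc = 12+6 = 18
i=3,k=3: acc = 18+9 = 27
i=3,k=4: acc = 27+12 = 39
i=4,k=2: acc = 39+8 = 47
i=4,k=3: acc = 47+12 = 59
i=4,k=4: acc = 59+16 = 75
i=4,k=5: acc = 75+20 = 95

95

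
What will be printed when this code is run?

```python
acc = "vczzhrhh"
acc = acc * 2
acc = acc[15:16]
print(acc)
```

h

repeat ×2 → 'vczzhrhhvczzhrhh'
slice [15:16] → 'h'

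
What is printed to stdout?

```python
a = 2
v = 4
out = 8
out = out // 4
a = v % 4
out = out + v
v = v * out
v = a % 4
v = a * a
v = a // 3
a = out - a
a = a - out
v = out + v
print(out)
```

out = 8//4 = 2
a = 4%4 = 0
out = 2+4 = 6
v = 4*6 = 24
v = 0%4 = 0
v = 0*0 = 0
v = 0//3 = 0
a = 6-0 = 6
a = 6-6 = 0
v = 6+0 = 6

6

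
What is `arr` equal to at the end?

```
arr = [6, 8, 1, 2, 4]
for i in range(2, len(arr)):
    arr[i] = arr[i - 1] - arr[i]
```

[6, 8, 7, 5, 1]

i=2: arr[2] = 8-1 = 7 → [6, 8, 7, 2, 4]
i=3: arr[3] = 7-2 = 5 → [6, 8, 7, 5, 4]
i=4: arr[4] = 5-4 = 1 → [6, 8, 7, 5, 1]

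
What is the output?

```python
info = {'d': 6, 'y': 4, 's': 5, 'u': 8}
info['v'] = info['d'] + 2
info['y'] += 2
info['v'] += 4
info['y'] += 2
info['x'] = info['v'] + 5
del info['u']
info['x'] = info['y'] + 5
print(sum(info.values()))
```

44

info['v'] = info['d']+2 = 8 → {'d': 6, 'y': 4, 's': 5, 'u': 8, 'v': 8}
info['y'] = 4+2 = 6 → {'d': 6, 'y': 6, 's': 5, 'u': 8, 'v': 8}
info['v'] = 8+4 = 12 → {'d': 6, 'y': 6, 's': 5, 'u': 8, 'v': 12}
info['y'] = 6+2 = 8 → {'d': 6, 'y': 8, 's': 5, 'u': 8, 'v': 12}
info['x'] = info['v']+5 = 17 → {'d': 6, 'y': 8, 's': 5, 'u': 8, 'v': 12, 'x': 17}
del 'u' → {'d': 6, 'y': 8, 's': 5, 'v': 12, 'x': 17}
info['x'] = info['y']+5 = 13 → {'d': 6, 'y': 8, 's': 5, 'v': 12, 'x': 13}
sum of values = 44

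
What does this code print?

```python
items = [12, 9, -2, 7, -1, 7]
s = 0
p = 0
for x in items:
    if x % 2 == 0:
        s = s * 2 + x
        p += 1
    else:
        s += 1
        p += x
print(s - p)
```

3

x=12: even, s = 0*2+12 = 12; p=1
x=9: not even, s = 12+1 = 13; p=10
x=-2: even, s = 13*2+(-2) = 24; p=11
x=7: not even, s = 24+1 = 25; p=18
x=-1: not even, s = 25+1 = 26; p=17
x=7: not even, s = 26+1 = 27; p=24
s-p = 27-24 = 3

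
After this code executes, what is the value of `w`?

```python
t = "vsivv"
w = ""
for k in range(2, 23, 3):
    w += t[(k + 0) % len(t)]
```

'ivvsviv'

k=2: add t[2]='i' → 'i'
k=5: add t[0]='v' → 'iv'
k=8: add t[3]='v' → 'ivv'
k=11: add t[1]='s' → 'ivvs'
k=14: add t[4]='v' → 'ivvsv'
k=17: add t[2]='i' → 'ivvsvi'
k=20: add t[0]='v' → 'ivvsviv'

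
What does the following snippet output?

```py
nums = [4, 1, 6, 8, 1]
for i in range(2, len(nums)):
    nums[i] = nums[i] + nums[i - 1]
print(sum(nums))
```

i=2: nums[2] = 6+1 = 7 → [4, 1, 7, 8, 1]
i=3: nums[3] = 8+7 = 15 → [4, 1, 7, 15, 1]
i=4: nums[4] = 1+15 = 16 → [4, 1, 7, 15, 16]
sum = 43

43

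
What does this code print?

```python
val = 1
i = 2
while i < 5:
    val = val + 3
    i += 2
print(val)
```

7

i=2: val = 1+3 = 4
i=4: val = 4+3 = 7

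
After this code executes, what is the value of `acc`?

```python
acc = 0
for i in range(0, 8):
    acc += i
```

28

i=0: acc = 0+0 = 0
i=1: acc = 0+1 = 1
i=2: acc = 1+2 = 3
i=3: acc = 3+3 = 6
i=4: acc = 6+4 = 10
i=5: acc = 10+5 = 15
i=6: acc = 15+6 = 21
i=7: acc = 21+7 = 28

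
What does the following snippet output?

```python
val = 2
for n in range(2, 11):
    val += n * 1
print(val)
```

56

n=2: val = 2+2*1 = 4
n=3: val = 4+3*1 = 7
n=4: val = 7+4*1 = 11
n=5: val = 11+5*1 = 16
n=6: val = 16+6*1 = 22
n=7: val = 22+7*1 = 29
n=8: val = 29+8*1 = 37
n=9: val = 37+9*1 = 46
n=10: val = 46+10*1 = 56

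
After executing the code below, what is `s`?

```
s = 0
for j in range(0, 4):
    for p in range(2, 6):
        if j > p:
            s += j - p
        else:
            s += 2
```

j=0,p=2: not 0>2, s = 0+2 = 2
j=0,p=3: not 0>3, s = 2+2 = 4
j=0,p=4: not 0>4, s = 4+2 = 6
j=0,p=5: not 0>5, s = 6+2 = 8
j=1,p=2: not 1>2, s = 8+2 = 10
j=1,p=3: not 1>3, s = 10+2 = 12
j=1,p=4: not 1>4, s = 12+2 = 14
j=1,p=5: not 1>5, s = 14+2 = 16
j=2,p=2: not 2>2, s = 16+2 = 18
j=2,p=3: not 2>3, s = 18+2 = 20
j=2,p=4: not 2>4, s = 20+2 = 22
j=2,p=5: not 2>5, s = 22+2 = 24
j=3,p=2: 3>2, s = 24+1 = 25
j=3,p=3: not 3>3, s = 25+2 = 27
j=3,p=4: not 3>4, s = 27+2 = 29
j=3,p=5: not 3>5, s = 29+2 = 31

31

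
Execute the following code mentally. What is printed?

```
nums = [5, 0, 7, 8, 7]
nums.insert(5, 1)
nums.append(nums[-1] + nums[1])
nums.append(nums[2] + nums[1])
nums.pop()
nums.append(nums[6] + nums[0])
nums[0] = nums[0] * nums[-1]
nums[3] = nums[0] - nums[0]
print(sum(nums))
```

52

insert 1 at 5 → [5, 0, 7, 8, 7, 1]
append nums[-1]+nums[1] = 1+0 = 1 → [5, 0, 7, 8, 7, 1, 1]
append nums[2]+nums[1] = 7+0 = 7 → [5, 0, 7, 8, 7, 1, 1, 7]
pop() removes 7 → [5, 0, 7, 8, 7, 1, 1]
append nums[6]+nums[0] = 1+5 = 6 → [5, 0, 7, 8, 7, 1, 1, 6]
nums[0] = nums[0]*nums[-1] = 5*6 = 30 → [30, 0, 7, 8, 7, 1, 1, 6]
nums[3] = nums[0]-nums[0] = 30-30 = 0 → [30, 0, 7, 0, 7, 1, 1, 6]
sum = 52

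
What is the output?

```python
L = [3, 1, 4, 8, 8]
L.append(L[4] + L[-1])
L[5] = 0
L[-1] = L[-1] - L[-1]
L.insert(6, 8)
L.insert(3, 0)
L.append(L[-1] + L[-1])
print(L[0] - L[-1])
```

-13

append L[4]+L[-1] = 8+8 = 16 → [3, 1, 4, 8, 8, 16]
L[5] = 0 → [3, 1, 4, 8, 8, 0]
L[-1] = L[-1]-L[-1] = 0-0 = 0 → [3, 1, 4, 8, 8, 0]
insert 8 at 6 → [3, 1, 4, 8, 8, 0, 8]
insert 0 at 3 → [3, 1, 4, 0, 8, 8, 0, 8]
append L[-1]+L[-1] = 8+8 = 16 → [3, 1, 4, 0, 8, 8, 0, 8, 16]
L[0]-L[-1] = 3-16 = -13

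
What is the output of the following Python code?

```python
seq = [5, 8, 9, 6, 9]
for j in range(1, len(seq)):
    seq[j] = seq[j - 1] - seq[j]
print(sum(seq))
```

-55

j=1: seq[1] = 5-8 = -3 → [5, -3, 9, 6, 9]
j=2: seq[2] = (-3)-9 = -12 → [5, -3, -12, 6, 9]
j=3: seq[3] = (-12)-6 = -18 → [5, -3, -12, -18, 9]
j=4: seq[4] = (-18)-9 = -27 → [5, -3, -12, -18, -27]
sum = -55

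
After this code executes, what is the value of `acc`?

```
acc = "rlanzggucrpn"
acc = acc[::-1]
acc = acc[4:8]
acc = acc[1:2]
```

'g'

reverse → 'nprcuggznalr'
slice [4:8] → 'uggz'
slice [1:2] → 'g'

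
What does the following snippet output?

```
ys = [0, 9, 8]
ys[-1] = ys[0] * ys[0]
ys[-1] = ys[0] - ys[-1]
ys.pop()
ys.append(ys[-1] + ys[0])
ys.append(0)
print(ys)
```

ys[-1] = ys[0]*ys[0] = 0*0 = 0 → [0, 9, 0]
ys[-1] = ys[0]-ys[-1] = 0-0 = 0 → [0, 9, 0]
pop() removes 0 → [0, 9]
append ys[-1]+ys[0] = 9+0 = 9 → [0, 9, 9]
append 0 → [0, 9, 9, 0]

[0, 9, 9, 0]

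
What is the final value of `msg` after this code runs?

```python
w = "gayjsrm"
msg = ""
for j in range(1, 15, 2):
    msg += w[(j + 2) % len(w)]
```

'jrgysma'

j=1: add w[3]='j' → 'j'
j=3: add w[5]='r' → 'jr'
j=5: add w[0]='g' → 'jrg'
j=7: add w[2]='y' → 'jrgy'
j=9: add w[4]='s' → 'jrgys'
j=11: add w[6]='m' → 'jrgysm'
j=13: add w[1]='a' → 'jrgysma'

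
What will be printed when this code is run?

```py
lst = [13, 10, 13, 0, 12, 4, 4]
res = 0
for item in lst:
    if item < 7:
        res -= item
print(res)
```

-8

item=13: not <7
item=10: not <7
item=13: not <7
item=0: <7, res = 0-0 = 0
item=12: not <7
item=4: <7, res = 0-4 = -4
item=4: <7, res = (-4)-4 = -8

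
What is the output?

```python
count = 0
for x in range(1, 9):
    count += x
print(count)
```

36

x=1: count = 0+1 = 1
x=2: count = 1+2 = 3
x=3: count = 3+3 = 6
x=4: count = 6+4 = 10
x=5: count = 10+5 = 15
x=6: count = 15+6 = 21
x=7: count = 21+7 = 28
x=8: count = 28+8 = 36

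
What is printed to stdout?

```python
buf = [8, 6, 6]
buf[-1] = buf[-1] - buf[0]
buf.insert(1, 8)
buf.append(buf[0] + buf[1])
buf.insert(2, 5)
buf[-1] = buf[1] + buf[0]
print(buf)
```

buf[-1] = buf[-1]-buf[0] = 6-8 = -2 → [8, 6, -2]
insert 8 at 1 → [8, 8, 6, -2]
append buf[0]+buf[1] = 8+8 = 16 → [8, 8, 6, -2, 16]
insert 5 at 2 → [8, 8, 5, 6, -2, 16]
buf[-1] = buf[1]+buf[0] = 8+8 = 16 → [8, 8, 5, 6, -2, 16]

[8, 8, 5, 6, -2, 16]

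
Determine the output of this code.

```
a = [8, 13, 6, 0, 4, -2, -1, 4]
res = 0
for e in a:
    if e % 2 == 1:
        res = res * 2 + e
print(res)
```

e=8: not odd
e=13: odd, res = 0*2+13 = 13
e=6: not odd
e=0: not odd
e=4: not odd
e=-2: not odd
e=-1: odd, res = 13*2+(-1) = 25
e=4: not odd

25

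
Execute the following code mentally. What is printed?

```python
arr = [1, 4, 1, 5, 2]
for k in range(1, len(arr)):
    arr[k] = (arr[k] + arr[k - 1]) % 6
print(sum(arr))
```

k=1: arr[1] = (4+1)%6 = 5 → [1, 5, 1, 5, 2]
k=2: arr[2] = (1+5)%6 = 0 → [1, 5, 0, 5, 2]
k=3: arr[3] = (5+0)%6 = 5 → [1, 5, 0, 5, 2]
k=4: arr[4] = (2+5)%6 = 1 → [1, 5, 0, 5, 1]
sum = 12

12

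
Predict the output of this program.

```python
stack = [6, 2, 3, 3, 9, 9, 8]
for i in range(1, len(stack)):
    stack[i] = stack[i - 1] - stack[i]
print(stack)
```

[6, 4, 1, -2, -11, -20, -28]

i=1: stack[1] = 6-2 = 4 → [6, 4, 3, 3, 9, 9, 8]
i=2: stack[2] = 4-3 = 1 → [6, 4, 1, 3, 9, 9, 8]
i=3: stack[3] = 1-3 = -2 → [6, 4, 1, -2, 9, 9, 8]
i=4: stack[4] = (-2)-9 = -11 → [6, 4, 1, -2, -11, 9, 8]
i=5: stack[5] = (-11)-9 = -20 → [6, 4, 1, -2, -11, -20, 8]
i=6: stack[6] = (-20)-8 = -28 → [6, 4, 1, -2, -11, -20, -28]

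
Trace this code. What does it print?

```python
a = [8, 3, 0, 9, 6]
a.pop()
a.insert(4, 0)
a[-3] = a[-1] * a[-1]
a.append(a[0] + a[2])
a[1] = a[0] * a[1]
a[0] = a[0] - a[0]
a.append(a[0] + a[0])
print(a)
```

pop() removes 6 → [8, 3, 0, 9]
insert 0 at 4 → [8, 3, 0, 9, 0]
a[-3] = a[-1]*a[-1] = 0*0 = 0 → [8, 3, 0, 9, 0]
append a[0]+a[2] = 8+0 = 8 → [8, 3, 0, 9, 0, 8]
a[1] = a[0]*a[1] = 8*3 = 24 → [8, 24, 0, 9, 0, 8]
a[0] = a[0]-a[0] = 8-8 = 0 → [0, 24, 0, 9, 0, 8]
append a[0]+a[0] = 0+0 = 0 → [0, 24, 0, 9, 0, 8, 0]

[0, 24, 0, 9, 0, 8, 0]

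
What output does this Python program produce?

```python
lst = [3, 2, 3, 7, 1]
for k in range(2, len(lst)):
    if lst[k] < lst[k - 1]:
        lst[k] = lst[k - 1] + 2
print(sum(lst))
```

24

k=2: 3>=2, unchanged → [3, 2, 3, 7, 1]
k=3: 7>=3, unchanged → [3, 2, 3, 7, 1]
k=4: 1<7, lst[4] = 7+2 = 9 → [3, 2, 3, 7, 9]
sum = 24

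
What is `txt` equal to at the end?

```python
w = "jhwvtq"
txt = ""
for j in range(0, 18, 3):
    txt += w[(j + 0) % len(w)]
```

j=0: add w[0]='j' → 'j'
j=3: add w[3]='v' → 'jv'
j=6: add w[0]='j' → 'jvj'
j=9: add w[3]='v' → 'jvjv'
j=12: add w[0]='j' → 'jvjvj'
j=15: add w[3]='v' → 'jvjvjv'

'jvjvjv'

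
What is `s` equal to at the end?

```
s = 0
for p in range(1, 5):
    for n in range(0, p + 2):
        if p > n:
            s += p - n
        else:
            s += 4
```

52

p=1,n=0: 1>0, s = 0+1 = 1
p=1,n=1: not 1>1, s = 1+4 = 5
p=1,n=2: not 1>2, s = 5+4 = 9
p=2,n=0: 2>0, s = 9+2 = 11
p=2,n=1: 2>1, s = 11+1 = 12
p=2,n=2: not 2>2, s = 12+4 = 16
p=2,n=3: not 2>3, s = 16+4 = 20
p=3,n=0: 3>0, s = 20+3 = 23
p=3,n=1: 3>1, s = 23+2 = 25
p=3,n=2: 3>2, s = 25+1 = 26
p=3,n=3: not 3>3, s = 26+4 = 30
p=3,n=4: not 3>4, s = 30+4 = 34
p=4,n=0: 4>0, s = 34+4 = 38
p=4,n=1: 4>1, s = 38+3 = 41
p=4,n=2: 4>2, s = 41+2 = 43
p=4,n=3: 4>3, s = 43+1 = 44
p=4,n=4: not 4>4, s = 44+4 = 48
p=4,n=5: not 4>5, s = 48+4 = 52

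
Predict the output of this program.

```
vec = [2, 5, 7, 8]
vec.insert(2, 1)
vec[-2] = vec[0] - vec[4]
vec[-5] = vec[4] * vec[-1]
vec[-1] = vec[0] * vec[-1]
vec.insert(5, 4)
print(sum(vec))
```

580

insert 1 at 2 → [2, 5, 1, 7, 8]
vec[-2] = vec[0]-vec[4] = 2-8 = -6 → [2, 5, 1, -6, 8]
vec[-5] = vec[4]*vec[-1] = 8*8 = 64 → [64, 5, 1, -6, 8]
vec[-1] = vec[0]*vec[-1] = 64*8 = 512 → [64, 5, 1, -6, 512]
insert 4 at 5 → [64, 5, 1, -6, 512, 4]
sum = 580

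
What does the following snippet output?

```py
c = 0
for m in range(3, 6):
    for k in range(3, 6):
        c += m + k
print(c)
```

m=3,k=3: c = 0+6 = 6
m=3,k=4: c = 6+7 = 13
m=3,k=5: c = 13+8 = 21
m=4,k=3: c = 21+7 = 28
m=4,k=4: c = 28+8 = 36
m=4,k=5: c = 36+9 = 45
m=5,k=3: c = 45+8 = 53
m=5,k=4: c = 53+9 = 62
m=5,k=5: c = 62+10 = 72

72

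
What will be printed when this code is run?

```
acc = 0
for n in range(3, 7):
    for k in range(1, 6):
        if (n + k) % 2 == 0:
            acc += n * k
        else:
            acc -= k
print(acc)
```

n=3,k=1: even sum, acc = 0+3 = 3
n=3,k=2: odd sum, acc = 3-2 = 1
n=3,k=3: even sum, acc = 1+9 = 10
n=3,k=4: odd sum, acc = 10-4 = 6
n=3,k=5: even sum, acc = 6+15 = 21
n=4,k=1: odd sum, acc = 21-1 = 20
n=4,k=2: even sum, acc = 20+8 = 28
n=4,k=3: odd sum, acc = 28-3 = 25
n=4,k=4: even sum, acc = 25+16 = 41
n=4,k=5: odd sum, acc = 41-5 = 36
n=5,k=1: even sum, acc = 36+5 = 41
n=5,k=2: odd sum, acc = 41-2 = 39
n=5,k=3: even sum, acc = 39+15 = 54
n=5,k=4: odd sum, acc = 54-4 = 50
n=5,k=5: even sum, acc = 50+25 = 75
n=6,k=1: odd sum, acc = 75-1 = 74
n=6,k=2: even sum, acc = 74+12 = 86
n=6,k=3: odd sum, acc = 86-3 = 83
n=6,k=4: even sum, acc = 83+24 = 107
n=6,k=5: odd sum, acc = 107-5 = 102

102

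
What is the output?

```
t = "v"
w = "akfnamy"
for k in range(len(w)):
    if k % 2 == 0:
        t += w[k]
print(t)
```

k=0: add 'a' → 'va'
k=1: skip
k=2: add 'f' → 'vaf'
k=3: skip
k=4: add 'a' → 'vafa'
k=5: skip
k=6: add 'y' → 'vafay'

vafay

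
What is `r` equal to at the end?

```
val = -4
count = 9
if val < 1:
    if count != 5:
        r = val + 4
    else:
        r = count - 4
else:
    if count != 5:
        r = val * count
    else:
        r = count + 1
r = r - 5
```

val=-4, count=9
val < 1 is True; count != 5 is True
→ r = val + 4 = 0
r = 0-5 = -5

-5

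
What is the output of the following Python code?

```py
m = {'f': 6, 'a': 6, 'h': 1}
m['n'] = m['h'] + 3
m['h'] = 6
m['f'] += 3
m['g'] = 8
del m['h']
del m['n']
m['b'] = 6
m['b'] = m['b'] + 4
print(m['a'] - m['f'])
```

-3

m['n'] = m['h']+3 = 4 → {'f': 6, 'a': 6, 'h': 1, 'n': 4}
m['h'] = 6 → {'f': 6, 'a': 6, 'h': 6, 'n': 4}
m['f'] = 6+3 = 9 → {'f': 9, 'a': 6, 'h': 6, 'n': 4}
m['g'] = 8 → {'f': 9, 'a': 6, 'h': 6, 'n': 4, 'g': 8}
del 'h' → {'f': 9, 'a': 6, 'n': 4, 'g': 8}
del 'n' → {'f': 9, 'a': 6, 'g': 8}
m['b'] = 6 → {'f': 9, 'a': 6, 'g': 8, 'b': 6}
m['b'] = m['b']+4 = 10 → {'f': 9, 'a': 6, 'g': 8, 'b': 10}
m['a']-m['f'] = 6-9 = -3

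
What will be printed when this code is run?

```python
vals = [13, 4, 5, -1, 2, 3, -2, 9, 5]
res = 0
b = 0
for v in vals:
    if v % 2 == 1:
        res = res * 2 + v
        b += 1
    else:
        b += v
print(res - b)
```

v=13: odd, res = 0*2+13 = 13; b=1
v=4: not odd; b=5
v=5: odd, res = 13*2+5 = 31; b=6
v=-1: odd, res = 31*2+(-1) = 61; b=7
v=2: not odd; b=9
v=3: odd, res = 61*2+3 = 125; b=10
v=-2: not odd; b=8
v=9: odd, res = 125*2+9 = 259; b=9
v=5: odd, res = 259*2+5 = 523; b=10
res-b = 523-10 = 513

513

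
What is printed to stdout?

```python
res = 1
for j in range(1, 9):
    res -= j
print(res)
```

-35

j=1: res = 1-1 = 0
j=2: res = 0-2 = -2
j=3: res = (-2)-3 = -5
j=4: res = (-5)-4 = -9
j=5: res = (-9)-5 = -14
j=6: res = (-14)-6 = -20
j=7: res = (-20)-7 = -27
j=8: res = (-27)-8 = -35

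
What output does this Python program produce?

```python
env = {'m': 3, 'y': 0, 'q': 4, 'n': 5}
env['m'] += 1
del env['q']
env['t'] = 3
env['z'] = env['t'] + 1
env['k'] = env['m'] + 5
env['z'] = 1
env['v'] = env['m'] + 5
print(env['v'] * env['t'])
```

27

env['m'] = 3+1 = 4 → {'m': 4, 'y': 0, 'q': 4, 'n': 5}
del 'q' → {'m': 4, 'y': 0, 'n': 5}
env['t'] = 3 → {'m': 4, 'y': 0, 'n': 5, 't': 3}
env['z'] = env['t']+1 = 4 → {'m': 4, 'y': 0, 'n': 5, 't': 3, 'z': 4}
env['k'] = env['m']+5 = 9 → {'m': 4, 'y': 0, 'n': 5, 't': 3, 'z': 4, 'k': 9}
env['z'] = 1 → {'m': 4, 'y': 0, 'n': 5, 't': 3, 'z': 1, 'k': 9}
env['v'] = env['m']+5 = 9 → {'m': 4, 'y': 0, 'n': 5, 't': 3, 'z': 1, 'k': 9, 'v': 9}
env['v']*env['t'] = 9*3 = 27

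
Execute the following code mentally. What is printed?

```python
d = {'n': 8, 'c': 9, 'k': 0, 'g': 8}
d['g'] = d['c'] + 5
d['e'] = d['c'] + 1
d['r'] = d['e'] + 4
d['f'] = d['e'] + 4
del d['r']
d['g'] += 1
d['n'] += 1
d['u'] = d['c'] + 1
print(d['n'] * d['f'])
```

126

d['g'] = d['c']+5 = 14 → {'n': 8, 'c': 9, 'k': 0, 'g': 14}
d['e'] = d['c']+1 = 10 → {'n': 8, 'c': 9, 'k': 0, 'g': 14, 'e': 10}
d['r'] = d['e']+4 = 14 → {'n': 8, 'c': 9, 'k': 0, 'g': 14, 'e': 10, 'r': 14}
d['f'] = d['e']+4 = 14 → {'n': 8, 'c': 9, 'k': 0, 'g': 14, 'e': 10, 'r': 14, 'f': 14}
del 'r' → {'n': 8, 'c': 9, 'k': 0, 'g': 14, 'e': 10, 'f': 14}
d['g'] = 14+1 = 15 → {'n': 8, 'c': 9, 'k': 0, 'g': 15, 'e': 10, 'f': 14}
d['n'] = 8+1 = 9 → {'n': 9, 'c': 9, 'k': 0, 'g': 15, 'e': 10, 'f': 14}
d['u'] = d['c']+1 = 10 → {'n': 9, 'c': 9, 'k': 0, 'g': 15, 'e': 10, 'f': 14, 'u': 10}
d['n']*d['f'] = 9*14 = 126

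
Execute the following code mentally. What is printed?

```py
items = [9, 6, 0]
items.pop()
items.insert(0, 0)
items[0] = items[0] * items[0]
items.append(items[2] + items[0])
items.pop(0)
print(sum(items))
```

pop() removes 0 → [9, 6]
insert 0 at 0 → [0, 9, 6]
items[0] = items[0]*items[0] = 0*0 = 0 → [0, 9, 6]
append items[2]+items[0] = 6+0 = 6 → [0, 9, 6, 6]
pop(0) removes 0 → [9, 6, 6]
sum = 21

21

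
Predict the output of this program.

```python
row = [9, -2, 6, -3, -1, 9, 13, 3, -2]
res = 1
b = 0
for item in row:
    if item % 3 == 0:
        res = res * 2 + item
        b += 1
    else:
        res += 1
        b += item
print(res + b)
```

269

item=9: %3==0, res = 1*2+9 = 11; b=1
item=-2: not %3==0, res = 11+1 = 12; b=-1
item=6: %3==0, res = 12*2+6 = 30; b=0
item=-3: %3==0, res = 30*2+(-3) = 57; b=1
item=-1: not %3==0, res = 57+1 = 58; b=0
item=9: %3==0, res = 58*2+9 = 125; b=1
item=13: not %3==0, res = 125+1 = 126; b=14
item=3: %3==0, res = 126*2+3 = 255; b=15
item=-2: not %3==0, res = 255+1 = 256; b=13
res+b = 256+13 = 269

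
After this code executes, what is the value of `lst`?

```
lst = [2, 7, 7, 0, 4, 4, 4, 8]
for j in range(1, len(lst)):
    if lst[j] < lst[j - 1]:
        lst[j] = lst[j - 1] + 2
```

[2, 7, 7, 9, 11, 13, 15, 17]

j=1: 7>=2, unchanged → [2, 7, 7, 0, 4, 4, 4, 8]
j=2: 7>=7, unchanged → [2, 7, 7, 0, 4, 4, 4, 8]
j=3: 0<7, lst[3] = 7+2 = 9 → [2, 7, 7, 9, 4, 4, 4, 8]
j=4: 4<9, lst[4] = 9+2 = 11 → [2, 7, 7, 9, 11, 4, 4, 8]
j=5: 4<11, lst[5] = 11+2 = 13 → [2, 7, 7, 9, 11, 13, 4, 8]
j=6: 4<13, lst[6] = 13+2 = 15 → [2, 7, 7, 9, 11, 13, 15, 8]
j=7: 8<15, lst[7] = 15+2 = 17 → [2, 7, 7, 9, 11, 13, 15, 17]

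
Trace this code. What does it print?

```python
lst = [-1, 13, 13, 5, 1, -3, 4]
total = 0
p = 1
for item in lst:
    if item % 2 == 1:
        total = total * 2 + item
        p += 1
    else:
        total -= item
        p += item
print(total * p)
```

3245

item=-1: odd, total = 0*2+(-1) = -1; p=2
item=13: odd, total = (-1)*2+13 = 11; p=3
item=13: odd, total = 11*2+13 = 35; p=4
item=5: odd, total = 35*2+5 = 75; p=5
item=1: odd, total = 75*2+1 = 151; p=6
item=-3: odd, total = 151*2+(-3) = 299; p=7
item=4: not odd, total = 299-4 = 295; p=11
total*p = 295*11 = 3245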